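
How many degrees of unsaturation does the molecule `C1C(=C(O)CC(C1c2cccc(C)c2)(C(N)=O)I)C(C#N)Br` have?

9

Molecular formula from the SMILES: C16H16BrIN2O2.
DoU = (2C + 2 + N − H − X)/2 = (2·16 + 2 + 2 − 16 − 2)/2 = 18/2 = 9.
(Structurally: 2 ring(s) + 7 π bond(s) = 9.)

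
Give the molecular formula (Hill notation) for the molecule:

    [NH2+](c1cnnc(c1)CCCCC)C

Heavy atoms from the SMILES: 10 C, 3 N.
Implicit hydrogens by atom environment:
  4 × C: 2 H each → 8
  2 × C: 3 H each → 6
  2 × C (aromatic): 1 H each → 2
  2 × C (aromatic): no H
  2 × N (aromatic): no H
  1 × N (charge +1): 2 H
  Total hydrogens = 18.
Net charge +1.
Molecular formula: C10H18N3+

C10H18N3+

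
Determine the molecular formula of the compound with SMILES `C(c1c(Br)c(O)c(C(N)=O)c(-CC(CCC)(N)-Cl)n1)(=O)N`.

Heavy atoms from the SMILES: 1 Br, 12 C, 1 Cl, 4 N, 3 O.
Implicit hydrogens by atom environment:
  5 × C (aromatic): no H
  3 × C: 2 H each → 6
  3 × C: no H
  3 × N: 2 H each → 6
  2 × O: no H
  1 × Br: no H
  1 × C: 3 H
  1 × Cl: no H
  1 × N (aromatic): no H
  1 × O: 1 H
  Total hydrogens = 16.
Molecular formula: C12H16BrClN4O3

C12H16BrClN4O3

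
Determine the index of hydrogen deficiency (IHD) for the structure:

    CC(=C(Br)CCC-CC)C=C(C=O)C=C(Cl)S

4

Molecular formula from the SMILES: C13H18BrClOS.
DoU = (2C + 2 + N − H − X)/2 = (2·13 + 2 + 0 − 18 − 2)/2 = 8/2 = 4.
(Structurally: 0 ring(s) + 4 π bond(s) = 4.)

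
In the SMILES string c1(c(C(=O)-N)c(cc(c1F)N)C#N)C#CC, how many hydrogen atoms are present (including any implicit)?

8

Hydrogens are implicit in SMILES; fill each atom to its normal valence:
  5 × C (aromatic): no H
  4 × C: no H
  2 × N: 2 H each → 4
  1 × C: 3 H
  1 × C (aromatic): 1 H
  1 × F: no H
  1 × N: no H
  1 × O: no H
  Total hydrogens = 8.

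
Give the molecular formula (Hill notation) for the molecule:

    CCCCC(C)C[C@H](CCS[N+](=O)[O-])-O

C10H21NO3S

Heavy atoms from the SMILES: 10 C, 1 N, 3 O, 1 S.
Implicit hydrogens by atom environment:
  6 × C: 2 H each → 12
  2 × C: 3 H each → 6
  2 × C: 1 H each → 2
  1 × N (charge +1): no H
  1 × O: 1 H
  1 × O: no H
  1 × O (charge -1): no H
  1 × S: no H
  Total hydrogens = 21.
Molecular formula: C10H21NO3S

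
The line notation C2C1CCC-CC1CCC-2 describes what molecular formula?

C10H18

Heavy atoms from the SMILES: 10 C.
Implicit hydrogens by atom environment:
  8 × C: 2 H each → 16
  2 × C: 1 H each → 2
  Total hydrogens = 18.
Molecular formula: C10H18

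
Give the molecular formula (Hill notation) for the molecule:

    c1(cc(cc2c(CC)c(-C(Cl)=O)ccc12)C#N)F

Heavy atoms from the SMILES: 14 C, 1 Cl, 1 F, 1 N, 1 O.
Implicit hydrogens by atom environment:
  6 × C (aromatic): no H
  4 × C (aromatic): 1 H each → 4
  2 × C: no H
  1 × C: 3 H
  1 × C: 2 H
  1 × Cl: no H
  1 × F: no H
  1 × N: no H
  1 × O: no H
  Total hydrogens = 9.
Molecular formula: C14H9ClFNO

C14H9ClFNO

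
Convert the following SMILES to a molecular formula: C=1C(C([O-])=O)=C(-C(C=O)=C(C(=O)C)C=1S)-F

Heavy atoms from the SMILES: 10 C, 1 F, 4 O, 1 S.
Implicit hydrogens by atom environment:
  5 × C (aromatic): no H
  3 × O: no H
  2 × C: no H
  1 × C: 3 H
  1 × C (aromatic): 1 H
  1 × C: 1 H
  1 × F: no H
  1 × O (charge -1): no H
  1 × S: 1 H
  Total hydrogens = 6.
Net charge -1.
Molecular formula: C10H6FO4S-

C10H6FO4S-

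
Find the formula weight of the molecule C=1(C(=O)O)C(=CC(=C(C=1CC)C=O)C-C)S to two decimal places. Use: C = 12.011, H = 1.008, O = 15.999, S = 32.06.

238.30

Molecular formula: C12H14O3S.
M = 12×12.011 + 14×1.008 + 3×15.999 + 1×32.06 = 238.30 g/mol.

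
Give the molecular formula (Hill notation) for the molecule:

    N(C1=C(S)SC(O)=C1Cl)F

C4H3ClFNOS2

Heavy atoms from the SMILES: 4 C, 1 Cl, 1 F, 1 N, 1 O, 2 S.
Implicit hydrogens by atom environment:
  4 × C (aromatic): no H
  1 × Cl: no H
  1 × F: no H
  1 × N: 1 H
  1 × O: 1 H
  1 × S: 1 H
  1 × S (aromatic): no H
  Total hydrogens = 3.
Molecular formula: C4H3ClFNOS2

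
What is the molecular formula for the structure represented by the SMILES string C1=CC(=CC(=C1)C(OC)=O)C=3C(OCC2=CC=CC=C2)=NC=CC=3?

Heavy atoms from the SMILES: 20 C, 1 N, 3 O.
Implicit hydrogens by atom environment:
  12 × C (aromatic): 1 H each → 12
  5 × C (aromatic): no H
  3 × O: no H
  1 × C: 3 H
  1 × C: 2 H
  1 × C: no H
  1 × N (aromatic): no H
  Total hydrogens = 17.
Molecular formula: C20H17NO3

C20H17NO3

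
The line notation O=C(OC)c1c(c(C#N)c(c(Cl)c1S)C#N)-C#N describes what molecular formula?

Heavy atoms from the SMILES: 11 C, 1 Cl, 3 N, 2 O, 1 S.
Implicit hydrogens by atom environment:
  6 × C (aromatic): no H
  4 × C: no H
  3 × N: no H
  2 × O: no H
  1 × C: 3 H
  1 × Cl: no H
  1 × S: 1 H
  Total hydrogens = 4.
Molecular formula: C11H4ClN3O2S

C11H4ClN3O2S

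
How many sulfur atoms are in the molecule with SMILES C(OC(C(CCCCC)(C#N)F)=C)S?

1

The symbol for sulfur appears 1 time in the SMILES.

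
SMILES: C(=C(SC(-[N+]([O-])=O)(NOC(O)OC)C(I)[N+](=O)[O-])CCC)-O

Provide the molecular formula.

Heavy atoms from the SMILES: 9 C, 1 I, 3 N, 8 O, 1 S.
Implicit hydrogens by atom environment:
  4 × O: no H
  3 × C: 1 H each → 3
  2 × C: 3 H each → 6
  2 × C: 2 H each → 4
  2 × C: no H
  2 × N (charge +1): no H
  2 × O: 1 H each → 2
  2 × O (charge -1): no H
  1 × I: no H
  1 × N: 1 H
  1 × S: no H
  Total hydrogens = 16.
Molecular formula: C9H16IN3O8S

C9H16IN3O8S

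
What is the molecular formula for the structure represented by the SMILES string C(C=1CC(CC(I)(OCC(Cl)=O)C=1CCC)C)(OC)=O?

Heavy atoms from the SMILES: 14 C, 1 Cl, 1 I, 4 O.
Implicit hydrogens by atom environment:
  5 × C: 2 H each → 10
  5 × C: no H
  4 × O: no H
  3 × C: 3 H each → 9
  1 × C: 1 H
  1 × Cl: no H
  1 × I: no H
  Total hydrogens = 20.
Molecular formula: C14H20ClIO4

C14H20ClIO4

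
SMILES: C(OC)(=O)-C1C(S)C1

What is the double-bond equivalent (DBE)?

2

Molecular formula from the SMILES: C5H8O2S.
DoU = (2C + 2 + N − H − X)/2 = (2·5 + 2 + 0 − 8 − 0)/2 = 4/2 = 2.
(Structurally: 1 ring(s) + 1 π bond(s) = 2.)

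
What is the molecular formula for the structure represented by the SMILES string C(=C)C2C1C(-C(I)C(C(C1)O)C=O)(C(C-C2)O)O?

Heavy atoms from the SMILES: 13 C, 1 I, 4 O.
Implicit hydrogens by atom environment:
  8 × C: 1 H each → 8
  4 × C: 2 H each → 8
  3 × O: 1 H each → 3
  1 × C: no H
  1 × I: no H
  1 × O: no H
  Total hydrogens = 19.
Molecular formula: C13H19IO4

C13H19IO4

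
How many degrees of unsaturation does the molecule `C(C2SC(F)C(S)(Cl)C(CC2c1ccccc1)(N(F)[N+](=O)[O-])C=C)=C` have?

Molecular formula from the SMILES: C16H17ClF2N2O2S2.
DoU = (2C + 2 + N − H − X)/2 = (2·16 + 2 + 2 − 17 − 3)/2 = 16/2 = 8.
(Structurally: 2 ring(s) + 6 π bond(s) = 8.)

8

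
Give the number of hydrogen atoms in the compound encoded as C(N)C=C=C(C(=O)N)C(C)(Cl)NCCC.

18

Hydrogens are implicit in SMILES; fill each atom to its normal valence:
  4 × C: no H
  3 × C: 2 H each → 6
  2 × C: 3 H each → 6
  2 × N: 2 H each → 4
  1 × C: 1 H
  1 × Cl: no H
  1 × N: 1 H
  1 × O: no H
  Total hydrogens = 18.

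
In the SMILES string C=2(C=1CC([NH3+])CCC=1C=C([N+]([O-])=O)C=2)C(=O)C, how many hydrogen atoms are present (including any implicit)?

15

Hydrogens are implicit in SMILES; fill each atom to its normal valence:
  4 × C (aromatic): no H
  3 × C: 2 H each → 6
  2 × C (aromatic): 1 H each → 2
  2 × O: no H
  1 × C: 3 H
  1 × C: 1 H
  1 × C: no H
  1 × N (charge +1): 3 H
  1 × N (charge +1): no H
  1 × O (charge -1): no H
  Total hydrogens = 15.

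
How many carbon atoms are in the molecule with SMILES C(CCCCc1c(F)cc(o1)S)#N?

9

The symbol for carbon appears 9 times in the SMILES. Lowercase c denotes aromatic carbon and counts toward C.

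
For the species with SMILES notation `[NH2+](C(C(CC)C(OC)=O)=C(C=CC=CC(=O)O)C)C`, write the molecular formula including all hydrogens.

Heavy atoms from the SMILES: 14 C, 1 N, 4 O.
Implicit hydrogens by atom environment:
  5 × C: 1 H each → 5
  4 × C: 3 H each → 12
  4 × C: no H
  3 × O: no H
  1 × C: 2 H
  1 × N (charge +1): 2 H
  1 × O: 1 H
  Total hydrogens = 22.
Net charge +1.
Molecular formula: C14H22NO4+

C14H22NO4+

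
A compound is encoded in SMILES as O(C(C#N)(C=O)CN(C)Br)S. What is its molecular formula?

C5H7BrN2O2S

Heavy atoms from the SMILES: 1 Br, 5 C, 2 N, 2 O, 1 S.
Implicit hydrogens by atom environment:
  2 × C: no H
  2 × N: no H
  2 × O: no H
  1 × Br: no H
  1 × C: 3 H
  1 × C: 2 H
  1 × C: 1 H
  1 × S: 1 H
  Total hydrogens = 7.
Molecular formula: C5H7BrN2O2S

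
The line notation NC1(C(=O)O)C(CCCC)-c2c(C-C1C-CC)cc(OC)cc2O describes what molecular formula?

C19H29NO4

Heavy atoms from the SMILES: 19 C, 1 N, 4 O.
Implicit hydrogens by atom environment:
  6 × C: 2 H each → 12
  4 × C (aromatic): no H
  3 × C: 3 H each → 9
  2 × C (aromatic): 1 H each → 2
  2 × C: 1 H each → 2
  2 × C: no H
  2 × O: 1 H each → 2
  2 × O: no H
  1 × N: 2 H
  Total hydrogens = 29.
Molecular formula: C19H29NO4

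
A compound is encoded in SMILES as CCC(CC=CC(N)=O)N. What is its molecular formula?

Heavy atoms from the SMILES: 7 C, 2 N, 1 O.
Implicit hydrogens by atom environment:
  3 × C: 1 H each → 3
  2 × C: 2 H each → 4
  2 × N: 2 H each → 4
  1 × C: 3 H
  1 × C: no H
  1 × O: no H
  Total hydrogens = 14.
Molecular formula: C7H14N2O

C7H14N2O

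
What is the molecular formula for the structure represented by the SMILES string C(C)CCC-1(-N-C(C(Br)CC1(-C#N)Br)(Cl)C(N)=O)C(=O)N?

Heavy atoms from the SMILES: 2 Br, 12 C, 1 Cl, 4 N, 2 O.
Implicit hydrogens by atom environment:
  6 × C: no H
  4 × C: 2 H each → 8
  2 × Br: no H
  2 × N: 2 H each → 4
  2 × O: no H
  1 × C: 3 H
  1 × C: 1 H
  1 × Cl: no H
  1 × N: 1 H
  1 × N: no H
  Total hydrogens = 17.
Molecular formula: C12H17Br2ClN4O2

C12H17Br2ClN4O2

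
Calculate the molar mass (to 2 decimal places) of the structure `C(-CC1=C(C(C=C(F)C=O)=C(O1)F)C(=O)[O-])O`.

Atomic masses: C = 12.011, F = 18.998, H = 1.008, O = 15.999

245.16

Molecular formula: C10H7F2O5-.
M = 10×12.011 + 2×18.998 + 7×1.008 + 5×15.999 = 245.16 g/mol.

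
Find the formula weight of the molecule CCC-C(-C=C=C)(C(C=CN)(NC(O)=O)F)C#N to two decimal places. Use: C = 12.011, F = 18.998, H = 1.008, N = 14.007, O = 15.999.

253.28

Molecular formula: C12H16FN3O2.
M = 12×12.011 + 1×18.998 + 16×1.008 + 3×14.007 + 2×15.999 = 253.28 g/mol.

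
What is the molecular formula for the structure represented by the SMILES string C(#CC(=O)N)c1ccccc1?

C9H7NO

Heavy atoms from the SMILES: 9 C, 1 N, 1 O.
Implicit hydrogens by atom environment:
  5 × C (aromatic): 1 H each → 5
  3 × C: no H
  1 × C (aromatic): no H
  1 × N: 2 H
  1 × O: no H
  Total hydrogens = 7.
Molecular formula: C9H7NO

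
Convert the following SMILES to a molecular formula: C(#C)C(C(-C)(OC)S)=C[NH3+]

C7H12NOS+

Heavy atoms from the SMILES: 7 C, 1 N, 1 O, 1 S.
Implicit hydrogens by atom environment:
  3 × C: no H
  2 × C: 3 H each → 6
  2 × C: 1 H each → 2
  1 × N (charge +1): 3 H
  1 × O: no H
  1 × S: 1 H
  Total hydrogens = 12.
Net charge +1.
Molecular formula: C7H12NOS+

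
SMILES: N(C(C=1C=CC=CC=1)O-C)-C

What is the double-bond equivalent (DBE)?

Molecular formula from the SMILES: C9H13NO.
DoU = (2C + 2 + N − H − X)/2 = (2·9 + 2 + 1 − 13 − 0)/2 = 8/2 = 4.
(Structurally: 1 ring(s) + 3 π bond(s) = 4.)

4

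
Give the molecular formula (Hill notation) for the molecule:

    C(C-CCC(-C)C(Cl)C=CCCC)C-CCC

C16H31Cl

Heavy atoms from the SMILES: 16 C, 1 Cl.
Implicit hydrogens by atom environment:
  9 × C: 2 H each → 18
  4 × C: 1 H each → 4
  3 × C: 3 H each → 9
  1 × Cl: no H
  Total hydrogens = 31.
Molecular formula: C16H31Cl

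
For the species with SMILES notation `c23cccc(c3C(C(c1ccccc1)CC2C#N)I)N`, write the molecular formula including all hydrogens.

Heavy atoms from the SMILES: 17 C, 1 I, 2 N.
Implicit hydrogens by atom environment:
  8 × C (aromatic): 1 H each → 8
  4 × C (aromatic): no H
  3 × C: 1 H each → 3
  1 × C: 2 H
  1 × C: no H
  1 × I: no H
  1 × N: 2 H
  1 × N: no H
  Total hydrogens = 15.
Molecular formula: C17H15IN2

C17H15IN2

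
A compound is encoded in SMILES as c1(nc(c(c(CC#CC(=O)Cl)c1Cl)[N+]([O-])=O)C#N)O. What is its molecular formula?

C10H3Cl2N3O4

Heavy atoms from the SMILES: 10 C, 2 Cl, 3 N, 4 O.
Implicit hydrogens by atom environment:
  5 × C (aromatic): no H
  4 × C: no H
  2 × Cl: no H
  2 × O: no H
  1 × C: 2 H
  1 × N (aromatic): no H
  1 × N: no H
  1 × N (charge +1): no H
  1 × O: 1 H
  1 × O (charge -1): no H
  Total hydrogens = 3.
Molecular formula: C10H3Cl2N3O4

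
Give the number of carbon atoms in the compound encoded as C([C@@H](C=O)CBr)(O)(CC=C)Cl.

7

The symbol for carbon appears 7 times in the SMILES. (Cl is a single chlorine, not C + l.)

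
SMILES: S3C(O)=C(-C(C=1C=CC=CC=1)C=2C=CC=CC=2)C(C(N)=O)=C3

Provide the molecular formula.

Heavy atoms from the SMILES: 18 C, 1 N, 2 O, 1 S.
Implicit hydrogens by atom environment:
  11 × C (aromatic): 1 H each → 11
  5 × C (aromatic): no H
  1 × C: 1 H
  1 × C: no H
  1 × N: 2 H
  1 × O: 1 H
  1 × O: no H
  1 × S (aromatic): no H
  Total hydrogens = 15.
Molecular formula: C18H15NO2S

C18H15NO2S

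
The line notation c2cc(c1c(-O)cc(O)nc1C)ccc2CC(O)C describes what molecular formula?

Heavy atoms from the SMILES: 15 C, 1 N, 3 O.
Implicit hydrogens by atom environment:
  6 × C (aromatic): no H
  5 × C (aromatic): 1 H each → 5
  3 × O: 1 H each → 3
  2 × C: 3 H each → 6
  1 × C: 2 H
  1 × C: 1 H
  1 × N (aromatic): no H
  Total hydrogens = 17.
Molecular formula: C15H17NO3

C15H17NO3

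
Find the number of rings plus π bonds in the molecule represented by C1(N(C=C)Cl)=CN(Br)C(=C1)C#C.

Molecular formula from the SMILES: C8H6BrClN2.
DoU = (2C + 2 + N − H − X)/2 = (2·8 + 2 + 2 − 6 − 2)/2 = 12/2 = 6.
(Structurally: 1 ring(s) + 5 π bond(s) = 6.)

6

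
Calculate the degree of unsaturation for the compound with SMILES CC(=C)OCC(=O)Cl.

Molecular formula from the SMILES: C5H7ClO2.
DoU = (2C + 2 + N − H − X)/2 = (2·5 + 2 + 0 − 7 − 1)/2 = 4/2 = 2.
(Structurally: 0 ring(s) + 2 π bond(s) = 2.)

2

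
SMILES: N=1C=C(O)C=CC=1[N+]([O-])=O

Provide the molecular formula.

Heavy atoms from the SMILES: 5 C, 2 N, 3 O.
Implicit hydrogens by atom environment:
  3 × C (aromatic): 1 H each → 3
  2 × C (aromatic): no H
  1 × N (aromatic): no H
  1 × N (charge +1): no H
  1 × O: 1 H
  1 × O: no H
  1 × O (charge -1): no H
  Total hydrogens = 4.
Molecular formula: C5H4N2O3

C5H4N2O3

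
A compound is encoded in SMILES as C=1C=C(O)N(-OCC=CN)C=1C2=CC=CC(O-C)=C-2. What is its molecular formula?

C14H16N2O3

Heavy atoms from the SMILES: 14 C, 2 N, 3 O.
Implicit hydrogens by atom environment:
  6 × C (aromatic): 1 H each → 6
  4 × C (aromatic): no H
  2 × C: 1 H each → 2
  2 × O: no H
  1 × C: 3 H
  1 × C: 2 H
  1 × N: 2 H
  1 × N (aromatic): no H
  1 × O: 1 H
  Total hydrogens = 16.
Molecular formula: C14H16N2O3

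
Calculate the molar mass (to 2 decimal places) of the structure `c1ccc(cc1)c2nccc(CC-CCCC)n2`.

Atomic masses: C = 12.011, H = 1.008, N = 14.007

Molecular formula: C16H20N2.
M = 16×12.011 + 20×1.008 + 2×14.007 = 240.35 g/mol.

240.35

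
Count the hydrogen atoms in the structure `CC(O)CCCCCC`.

18

Hydrogens are implicit in SMILES; fill each atom to its normal valence:
  5 × C: 2 H each → 10
  2 × C: 3 H each → 6
  1 × C: 1 H
  1 × O: 1 H
  Total hydrogens = 18.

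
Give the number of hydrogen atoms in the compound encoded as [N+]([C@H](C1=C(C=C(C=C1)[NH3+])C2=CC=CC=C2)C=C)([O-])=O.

15

Hydrogens are implicit in SMILES; fill each atom to its normal valence:
  8 × C (aromatic): 1 H each → 8
  4 × C (aromatic): no H
  2 × C: 1 H each → 2
  1 × C: 2 H
  1 × N (charge +1): 3 H
  1 × N (charge +1): no H
  1 × O: no H
  1 × O (charge -1): no H
  Total hydrogens = 15.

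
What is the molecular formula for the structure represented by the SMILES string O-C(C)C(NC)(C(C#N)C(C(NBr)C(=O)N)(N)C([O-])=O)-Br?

C10H16Br2N5O4-

Heavy atoms from the SMILES: 2 Br, 10 C, 5 N, 4 O.
Implicit hydrogens by atom environment:
  5 × C: no H
  3 × C: 1 H each → 3
  2 × Br: no H
  2 × C: 3 H each → 6
  2 × N: 2 H each → 4
  2 × N: 1 H each → 2
  2 × O: no H
  1 × N: no H
  1 × O: 1 H
  1 × O (charge -1): no H
  Total hydrogens = 16.
Net charge -1.
Molecular formula: C10H16Br2N5O4-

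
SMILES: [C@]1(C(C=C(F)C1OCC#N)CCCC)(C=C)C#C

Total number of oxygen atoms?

The symbol for oxygen appears 1 time in the SMILES.

1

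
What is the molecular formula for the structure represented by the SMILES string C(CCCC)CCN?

Heavy atoms from the SMILES: 7 C, 1 N.
Implicit hydrogens by atom environment:
  6 × C: 2 H each → 12
  1 × C: 3 H
  1 × N: 2 H
  Total hydrogens = 17.
Molecular formula: C7H17N

C7H17N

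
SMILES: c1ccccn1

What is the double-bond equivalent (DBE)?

Molecular formula from the SMILES: C5H5N.
DoU = (2C + 2 + N − H − X)/2 = (2·5 + 2 + 1 − 5 − 0)/2 = 8/2 = 4.
(Structurally: 1 ring(s) + 3 π bond(s) = 4.)

4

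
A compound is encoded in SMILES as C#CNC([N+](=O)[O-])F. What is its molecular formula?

Heavy atoms from the SMILES: 3 C, 1 F, 2 N, 2 O.
Implicit hydrogens by atom environment:
  2 × C: 1 H each → 2
  1 × C: no H
  1 × F: no H
  1 × N: 1 H
  1 × N (charge +1): no H
  1 × O: no H
  1 × O (charge -1): no H
  Total hydrogens = 3.
Molecular formula: C3H3FN2O2

C3H3FN2O2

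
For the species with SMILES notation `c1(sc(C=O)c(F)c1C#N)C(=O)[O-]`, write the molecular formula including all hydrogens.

C7HFNO3S-

Heavy atoms from the SMILES: 7 C, 1 F, 1 N, 3 O, 1 S.
Implicit hydrogens by atom environment:
  4 × C (aromatic): no H
  2 × C: no H
  2 × O: no H
  1 × C: 1 H
  1 × F: no H
  1 × N: no H
  1 × O (charge -1): no H
  1 × S (aromatic): no H
  Total hydrogens = 1.
Net charge -1.
Molecular formula: C7HFNO3S-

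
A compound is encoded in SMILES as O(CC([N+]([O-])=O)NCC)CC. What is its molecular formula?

C6H14N2O3

Heavy atoms from the SMILES: 6 C, 2 N, 3 O.
Implicit hydrogens by atom environment:
  3 × C: 2 H each → 6
  2 × C: 3 H each → 6
  2 × O: no H
  1 × C: 1 H
  1 × N: 1 H
  1 × N (charge +1): no H
  1 × O (charge -1): no H
  Total hydrogens = 14.
Molecular formula: C6H14N2O3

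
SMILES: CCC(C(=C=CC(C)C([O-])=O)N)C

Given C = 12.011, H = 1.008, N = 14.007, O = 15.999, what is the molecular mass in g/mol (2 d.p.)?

Molecular formula: C10H16NO2-.
M = 10×12.011 + 16×1.008 + 1×14.007 + 2×15.999 = 182.24 g/mol.

182.24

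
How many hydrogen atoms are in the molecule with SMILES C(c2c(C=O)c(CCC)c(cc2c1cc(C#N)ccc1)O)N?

Hydrogens are implicit in SMILES; fill each atom to its normal valence:
  7 × C (aromatic): no H
  5 × C (aromatic): 1 H each → 5
  3 × C: 2 H each → 6
  1 × C: 3 H
  1 × C: 1 H
  1 × C: no H
  1 × N: 2 H
  1 × N: no H
  1 × O: 1 H
  1 × O: no H
  Total hydrogens = 18.

18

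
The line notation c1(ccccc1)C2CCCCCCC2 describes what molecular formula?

C14H20

Heavy atoms from the SMILES: 14 C.
Implicit hydrogens by atom environment:
  7 × C: 2 H each → 14
  5 × C (aromatic): 1 H each → 5
  1 × C: 1 H
  1 × C (aromatic): no H
  Total hydrogens = 20.
Molecular formula: C14H20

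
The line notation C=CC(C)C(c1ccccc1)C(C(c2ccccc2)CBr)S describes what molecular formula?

Heavy atoms from the SMILES: 1 Br, 20 C, 1 S.
Implicit hydrogens by atom environment:
  10 × C (aromatic): 1 H each → 10
  5 × C: 1 H each → 5
  2 × C: 2 H each → 4
  2 × C (aromatic): no H
  1 × Br: no H
  1 × C: 3 H
  1 × S: 1 H
  Total hydrogens = 23.
Molecular formula: C20H23BrS

C20H23BrS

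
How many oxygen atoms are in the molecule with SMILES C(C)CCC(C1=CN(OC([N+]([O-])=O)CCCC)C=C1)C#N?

The symbol for oxygen appears 3 times in the SMILES.

3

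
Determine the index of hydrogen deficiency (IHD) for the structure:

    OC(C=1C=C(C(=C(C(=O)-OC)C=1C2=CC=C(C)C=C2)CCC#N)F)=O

12

Molecular formula from the SMILES: C19H16FNO4.
DoU = (2C + 2 + N − H − X)/2 = (2·19 + 2 + 1 − 16 − 1)/2 = 24/2 = 12.
(Structurally: 2 ring(s) + 10 π bond(s) = 12.)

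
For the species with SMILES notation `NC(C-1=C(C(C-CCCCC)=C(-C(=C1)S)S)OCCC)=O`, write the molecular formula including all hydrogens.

Heavy atoms from the SMILES: 16 C, 1 N, 2 O, 2 S.
Implicit hydrogens by atom environment:
  7 × C: 2 H each → 14
  5 × C (aromatic): no H
  2 × C: 3 H each → 6
  2 × O: no H
  2 × S: 1 H each → 2
  1 × C (aromatic): 1 H
  1 × C: no H
  1 × N: 2 H
  Total hydrogens = 25.
Molecular formula: C16H25NO2S2

C16H25NO2S2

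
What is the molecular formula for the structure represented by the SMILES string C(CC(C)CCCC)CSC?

C10H22S

Heavy atoms from the SMILES: 10 C, 1 S.
Implicit hydrogens by atom environment:
  6 × C: 2 H each → 12
  3 × C: 3 H each → 9
  1 × C: 1 H
  1 × S: no H
  Total hydrogens = 22.
Molecular formula: C10H22S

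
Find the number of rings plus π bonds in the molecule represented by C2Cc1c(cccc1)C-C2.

Molecular formula from the SMILES: C10H12.
DoU = (2C + 2 + N − H − X)/2 = (2·10 + 2 + 0 − 12 − 0)/2 = 10/2 = 5.
(Structurally: 2 ring(s) + 3 π bond(s) = 5.)

5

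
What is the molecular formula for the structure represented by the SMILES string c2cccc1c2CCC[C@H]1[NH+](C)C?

C12H18N+

Heavy atoms from the SMILES: 12 C, 1 N.
Implicit hydrogens by atom environment:
  4 × C (aromatic): 1 H each → 4
  3 × C: 2 H each → 6
  2 × C: 3 H each → 6
  2 × C (aromatic): no H
  1 × C: 1 H
  1 × N (charge +1): 1 H
  Total hydrogens = 18.
Net charge +1.
Molecular formula: C12H18N+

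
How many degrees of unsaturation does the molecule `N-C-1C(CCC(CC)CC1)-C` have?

Molecular formula from the SMILES: C10H21N.
DoU = (2C + 2 + N − H − X)/2 = (2·10 + 2 + 1 − 21 − 0)/2 = 2/2 = 1.
(Structurally: 1 ring(s) + 0 π bond(s) = 1.)

1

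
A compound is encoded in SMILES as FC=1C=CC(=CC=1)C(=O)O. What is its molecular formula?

Heavy atoms from the SMILES: 7 C, 1 F, 2 O.
Implicit hydrogens by atom environment:
  4 × C (aromatic): 1 H each → 4
  2 × C (aromatic): no H
  1 × C: no H
  1 × F: no H
  1 × O: 1 H
  1 × O: no H
  Total hydrogens = 5.
Molecular formula: C7H5FO2

C7H5FO2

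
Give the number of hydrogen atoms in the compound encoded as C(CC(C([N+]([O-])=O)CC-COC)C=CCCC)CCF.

28

Hydrogens are implicit in SMILES; fill each atom to its normal valence:
  9 × C: 2 H each → 18
  4 × C: 1 H each → 4
  2 × C: 3 H each → 6
  2 × O: no H
  1 × F: no H
  1 × N (charge +1): no H
  1 × O (charge -1): no H
  Total hydrogens = 28.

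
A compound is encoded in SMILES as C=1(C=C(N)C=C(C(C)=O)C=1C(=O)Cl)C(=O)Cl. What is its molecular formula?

Heavy atoms from the SMILES: 10 C, 2 Cl, 1 N, 3 O.
Implicit hydrogens by atom environment:
  4 × C (aromatic): no H
  3 × C: no H
  3 × O: no H
  2 × C (aromatic): 1 H each → 2
  2 × Cl: no H
  1 × C: 3 H
  1 × N: 2 H
  Total hydrogens = 7.
Molecular formula: C10H7Cl2NO3

C10H7Cl2NO3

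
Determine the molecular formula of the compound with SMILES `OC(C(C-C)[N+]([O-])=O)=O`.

Heavy atoms from the SMILES: 4 C, 1 N, 4 O.
Implicit hydrogens by atom environment:
  2 × O: no H
  1 × C: 3 H
  1 × C: 2 H
  1 × C: 1 H
  1 × C: no H
  1 × N (charge +1): no H
  1 × O: 1 H
  1 × O (charge -1): no H
  Total hydrogens = 7.
Molecular formula: C4H7NO4

C4H7NO4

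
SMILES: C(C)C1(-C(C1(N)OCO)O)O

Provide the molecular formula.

C6H13NO4

Heavy atoms from the SMILES: 6 C, 1 N, 4 O.
Implicit hydrogens by atom environment:
  3 × O: 1 H each → 3
  2 × C: 2 H each → 4
  2 × C: no H
  1 × C: 3 H
  1 × C: 1 H
  1 × N: 2 H
  1 × O: no H
  Total hydrogens = 13.
Molecular formula: C6H13NO4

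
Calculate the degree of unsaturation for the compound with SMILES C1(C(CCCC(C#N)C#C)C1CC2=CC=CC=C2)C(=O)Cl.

Molecular formula from the SMILES: C18H18ClNO.
DoU = (2C + 2 + N − H − X)/2 = (2·18 + 2 + 1 − 18 − 1)/2 = 20/2 = 10.
(Structurally: 2 ring(s) + 8 π bond(s) = 10.)

10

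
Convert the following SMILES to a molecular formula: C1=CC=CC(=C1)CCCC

Heavy atoms from the SMILES: 10 C.
Implicit hydrogens by atom environment:
  5 × C (aromatic): 1 H each → 5
  3 × C: 2 H each → 6
  1 × C: 3 H
  1 × C (aromatic): no H
  Total hydrogens = 14.
Molecular formula: C10H14

C10H14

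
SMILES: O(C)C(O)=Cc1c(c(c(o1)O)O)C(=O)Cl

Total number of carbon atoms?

The symbol for carbon appears 8 times in the SMILES. Lowercase c denotes aromatic carbon and counts toward C.

8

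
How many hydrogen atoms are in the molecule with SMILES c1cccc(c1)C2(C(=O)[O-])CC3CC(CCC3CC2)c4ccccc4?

Hydrogens are implicit in SMILES; fill each atom to its normal valence:
  10 × C (aromatic): 1 H each → 10
  6 × C: 2 H each → 12
  3 × C: 1 H each → 3
  2 × C: no H
  2 × C (aromatic): no H
  1 × O: no H
  1 × O (charge -1): no H
  Total hydrogens = 25.

25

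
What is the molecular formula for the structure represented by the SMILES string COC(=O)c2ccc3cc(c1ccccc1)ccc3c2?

C18H14O2

Heavy atoms from the SMILES: 18 C, 2 O.
Implicit hydrogens by atom environment:
  11 × C (aromatic): 1 H each → 11
  5 × C (aromatic): no H
  2 × O: no H
  1 × C: 3 H
  1 × C: no H
  Total hydrogens = 14.
Molecular formula: C18H14O2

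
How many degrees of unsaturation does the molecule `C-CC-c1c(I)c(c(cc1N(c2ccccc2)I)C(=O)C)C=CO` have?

Molecular formula from the SMILES: C19H19I2NO2.
DoU = (2C + 2 + N − H − X)/2 = (2·19 + 2 + 1 − 19 − 2)/2 = 20/2 = 10.
(Structurally: 2 ring(s) + 8 π bond(s) = 10.)

10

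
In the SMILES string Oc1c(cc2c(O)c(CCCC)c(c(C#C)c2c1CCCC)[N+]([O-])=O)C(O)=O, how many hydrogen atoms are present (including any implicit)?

23

Hydrogens are implicit in SMILES; fill each atom to its normal valence:
  9 × C (aromatic): no H
  6 × C: 2 H each → 12
  3 × O: 1 H each → 3
  2 × C: 3 H each → 6
  2 × C: no H
  2 × O: no H
  1 × C (aromatic): 1 H
  1 × C: 1 H
  1 × N (charge +1): no H
  1 × O (charge -1): no H
  Total hydrogens = 23.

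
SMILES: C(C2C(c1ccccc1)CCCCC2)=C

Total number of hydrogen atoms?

Hydrogens are implicit in SMILES; fill each atom to its normal valence:
  6 × C: 2 H each → 12
  5 × C (aromatic): 1 H each → 5
  3 × C: 1 H each → 3
  1 × C (aromatic): no H
  Total hydrogens = 20.

20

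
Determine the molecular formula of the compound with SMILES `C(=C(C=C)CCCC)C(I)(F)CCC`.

C12H20FI

Heavy atoms from the SMILES: 12 C, 1 F, 1 I.
Implicit hydrogens by atom environment:
  6 × C: 2 H each → 12
  2 × C: 3 H each → 6
  2 × C: 1 H each → 2
  2 × C: no H
  1 × F: no H
  1 × I: no H
  Total hydrogens = 20.
Molecular formula: C12H20FI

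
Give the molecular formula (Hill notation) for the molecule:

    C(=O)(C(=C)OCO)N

Heavy atoms from the SMILES: 4 C, 1 N, 3 O.
Implicit hydrogens by atom environment:
  2 × C: 2 H each → 4
  2 × C: no H
  2 × O: no H
  1 × N: 2 H
  1 × O: 1 H
  Total hydrogens = 7.
Molecular formula: C4H7NO3

C4H7NO3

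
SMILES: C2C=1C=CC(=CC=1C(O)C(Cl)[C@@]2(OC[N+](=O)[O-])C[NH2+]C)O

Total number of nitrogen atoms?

The symbol for nitrogen appears 2 times in the SMILES.

2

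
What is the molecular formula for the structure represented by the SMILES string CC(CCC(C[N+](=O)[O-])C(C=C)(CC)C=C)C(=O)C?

Heavy atoms from the SMILES: 15 C, 1 N, 3 O.
Implicit hydrogens by atom environment:
  6 × C: 2 H each → 12
  4 × C: 1 H each → 4
  3 × C: 3 H each → 9
  2 × C: no H
  2 × O: no H
  1 × N (charge +1): no H
  1 × O (charge -1): no H
  Total hydrogens = 25.
Molecular formula: C15H25NO3

C15H25NO3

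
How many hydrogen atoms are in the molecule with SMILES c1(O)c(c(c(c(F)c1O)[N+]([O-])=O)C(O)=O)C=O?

4

Hydrogens are implicit in SMILES; fill each atom to its normal valence:
  6 × C (aromatic): no H
  3 × O: 1 H each → 3
  3 × O: no H
  1 × C: 1 H
  1 × C: no H
  1 × F: no H
  1 × N (charge +1): no H
  1 × O (charge -1): no H
  Total hydrogens = 4.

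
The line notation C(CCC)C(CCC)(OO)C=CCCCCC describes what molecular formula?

C15H30O2

Heavy atoms from the SMILES: 15 C, 2 O.
Implicit hydrogens by atom environment:
  9 × C: 2 H each → 18
  3 × C: 3 H each → 9
  2 × C: 1 H each → 2
  1 × C: no H
  1 × O: 1 H
  1 × O: no H
  Total hydrogens = 30.
Molecular formula: C15H30O2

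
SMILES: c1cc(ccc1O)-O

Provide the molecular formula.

Heavy atoms from the SMILES: 6 C, 2 O.
Implicit hydrogens by atom environment:
  4 × C (aromatic): 1 H each → 4
  2 × C (aromatic): no H
  2 × O: 1 H each → 2
  Total hydrogens = 6.
Molecular formula: C6H6O2

C6H6O2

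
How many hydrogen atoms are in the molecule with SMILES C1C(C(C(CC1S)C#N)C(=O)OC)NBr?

Hydrogens are implicit in SMILES; fill each atom to its normal valence:
  4 × C: 1 H each → 4
  2 × C: 2 H each → 4
  2 × C: no H
  2 × O: no H
  1 × Br: no H
  1 × C: 3 H
  1 × N: 1 H
  1 × N: no H
  1 × S: 1 H
  Total hydrogens = 13.

13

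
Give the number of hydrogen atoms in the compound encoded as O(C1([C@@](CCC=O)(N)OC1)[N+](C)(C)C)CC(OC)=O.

23

Hydrogens are implicit in SMILES; fill each atom to its normal valence:
  5 × O: no H
  4 × C: 3 H each → 12
  4 × C: 2 H each → 8
  3 × C: no H
  1 × C: 1 H
  1 × N: 2 H
  1 × N (charge +1): no H
  Total hydrogens = 23.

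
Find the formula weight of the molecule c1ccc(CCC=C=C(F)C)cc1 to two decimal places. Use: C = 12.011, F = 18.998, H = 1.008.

Molecular formula: C12H13F.
M = 12×12.011 + 1×18.998 + 13×1.008 = 176.23 g/mol.

176.23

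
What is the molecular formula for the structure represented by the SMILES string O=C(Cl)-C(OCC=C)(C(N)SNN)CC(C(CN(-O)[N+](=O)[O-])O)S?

Heavy atoms from the SMILES: 10 C, 1 Cl, 5 N, 6 O, 2 S.
Implicit hydrogens by atom environment:
  4 × C: 2 H each → 8
  4 × C: 1 H each → 4
  3 × O: no H
  2 × C: no H
  2 × N: 2 H each → 4
  2 × O: 1 H each → 2
  1 × Cl: no H
  1 × N: 1 H
  1 × N: no H
  1 × N (charge +1): no H
  1 × O (charge -1): no H
  1 × S: 1 H
  1 × S: no H
  Total hydrogens = 20.
Molecular formula: C10H20ClN5O6S2

C10H20ClN5O6S2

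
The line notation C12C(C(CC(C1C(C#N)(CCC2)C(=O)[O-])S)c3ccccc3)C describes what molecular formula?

C19H22NO2S-

Heavy atoms from the SMILES: 19 C, 1 N, 2 O, 1 S.
Implicit hydrogens by atom environment:
  5 × C: 1 H each → 5
  5 × C (aromatic): 1 H each → 5
  4 × C: 2 H each → 8
  3 × C: no H
  1 × C: 3 H
  1 × C (aromatic): no H
  1 × N: no H
  1 × O: no H
  1 × O (charge -1): no H
  1 × S: 1 H
  Total hydrogens = 22.
Net charge -1.
Molecular formula: C19H22NO2S-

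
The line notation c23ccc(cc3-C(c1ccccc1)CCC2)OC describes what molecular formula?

Heavy atoms from the SMILES: 17 C, 1 O.
Implicit hydrogens by atom environment:
  8 × C (aromatic): 1 H each → 8
  4 × C (aromatic): no H
  3 × C: 2 H each → 6
  1 × C: 3 H
  1 × C: 1 H
  1 × O: no H
  Total hydrogens = 18.
Molecular formula: C17H18O

C17H18O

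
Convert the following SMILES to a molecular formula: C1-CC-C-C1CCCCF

C9H17F

Heavy atoms from the SMILES: 9 C, 1 F.
Implicit hydrogens by atom environment:
  8 × C: 2 H each → 16
  1 × C: 1 H
  1 × F: no H
  Total hydrogens = 17.
Molecular formula: C9H17F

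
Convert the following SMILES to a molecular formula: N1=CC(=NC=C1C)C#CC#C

C9H6N2

Heavy atoms from the SMILES: 9 C, 2 N.
Implicit hydrogens by atom environment:
  3 × C: no H
  2 × C (aromatic): 1 H each → 2
  2 × C (aromatic): no H
  2 × N (aromatic): no H
  1 × C: 3 H
  1 × C: 1 H
  Total hydrogens = 6.
Molecular formula: C9H6N2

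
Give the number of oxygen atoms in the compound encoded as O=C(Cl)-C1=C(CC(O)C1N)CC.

The symbol for oxygen appears 2 times in the SMILES.

2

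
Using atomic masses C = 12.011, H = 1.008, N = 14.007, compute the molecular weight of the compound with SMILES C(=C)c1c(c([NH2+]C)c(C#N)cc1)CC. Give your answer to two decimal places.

Molecular formula: C12H15N2+.
M = 12×12.011 + 15×1.008 + 2×14.007 = 187.27 g/mol.

187.27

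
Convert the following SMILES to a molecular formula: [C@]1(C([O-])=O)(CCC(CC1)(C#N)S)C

C9H12NO2S-

Heavy atoms from the SMILES: 9 C, 1 N, 2 O, 1 S.
Implicit hydrogens by atom environment:
  4 × C: 2 H each → 8
  4 × C: no H
  1 × C: 3 H
  1 × N: no H
  1 × O: no H
  1 × O (charge -1): no H
  1 × S: 1 H
  Total hydrogens = 12.
Net charge -1.
Molecular formula: C9H12NO2S-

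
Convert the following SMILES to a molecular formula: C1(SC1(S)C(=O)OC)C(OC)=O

Heavy atoms from the SMILES: 6 C, 4 O, 2 S.
Implicit hydrogens by atom environment:
  4 × O: no H
  3 × C: no H
  2 × C: 3 H each → 6
  1 × C: 1 H
  1 × S: 1 H
  1 × S: no H
  Total hydrogens = 8.
Molecular formula: C6H8O4S2

C6H8O4S2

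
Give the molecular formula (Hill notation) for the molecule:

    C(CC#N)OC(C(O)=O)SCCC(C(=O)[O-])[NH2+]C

C10H16N2O5S

Heavy atoms from the SMILES: 10 C, 2 N, 5 O, 1 S.
Implicit hydrogens by atom environment:
  4 × C: 2 H each → 8
  3 × C: no H
  3 × O: no H
  2 × C: 1 H each → 2
  1 × C: 3 H
  1 × N (charge +1): 2 H
  1 × N: no H
  1 × O: 1 H
  1 × O (charge -1): no H
  1 × S: no H
  Total hydrogens = 16.
Molecular formula: C10H16N2O5S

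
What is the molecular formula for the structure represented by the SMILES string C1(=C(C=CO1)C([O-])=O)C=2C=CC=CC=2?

C11H7O3-

Heavy atoms from the SMILES: 11 C, 3 O.
Implicit hydrogens by atom environment:
  7 × C (aromatic): 1 H each → 7
  3 × C (aromatic): no H
  1 × C: no H
  1 × O (aromatic): no H
  1 × O: no H
  1 × O (charge -1): no H
  Total hydrogens = 7.
Net charge -1.
Molecular formula: C11H7O3-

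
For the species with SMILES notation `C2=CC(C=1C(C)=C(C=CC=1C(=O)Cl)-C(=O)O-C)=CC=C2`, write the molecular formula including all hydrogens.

Heavy atoms from the SMILES: 16 C, 1 Cl, 3 O.
Implicit hydrogens by atom environment:
  7 × C (aromatic): 1 H each → 7
  5 × C (aromatic): no H
  3 × O: no H
  2 × C: 3 H each → 6
  2 × C: no H
  1 × Cl: no H
  Total hydrogens = 13.
Molecular formula: C16H13ClO3

C16H13ClO3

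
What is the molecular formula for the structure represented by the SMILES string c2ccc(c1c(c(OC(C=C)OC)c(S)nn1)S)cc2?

Heavy atoms from the SMILES: 14 C, 2 N, 2 O, 2 S.
Implicit hydrogens by atom environment:
  5 × C (aromatic): 1 H each → 5
  5 × C (aromatic): no H
  2 × C: 1 H each → 2
  2 × N (aromatic): no H
  2 × O: no H
  2 × S: 1 H each → 2
  1 × C: 3 H
  1 × C: 2 H
  Total hydrogens = 14.
Molecular formula: C14H14N2O2S2

C14H14N2O2S2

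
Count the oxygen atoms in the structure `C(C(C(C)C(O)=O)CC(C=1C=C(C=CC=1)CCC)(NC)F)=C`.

The symbol for oxygen appears 2 times in the SMILES.

2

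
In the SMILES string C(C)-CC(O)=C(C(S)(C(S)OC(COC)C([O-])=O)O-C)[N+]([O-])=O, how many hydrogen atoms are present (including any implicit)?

Hydrogens are implicit in SMILES; fill each atom to its normal valence:
  5 × O: no H
  4 × C: no H
  3 × C: 3 H each → 9
  3 × C: 2 H each → 6
  2 × C: 1 H each → 2
  2 × O (charge -1): no H
  2 × S: 1 H each → 2
  1 × N (charge +1): no H
  1 × O: 1 H
  Total hydrogens = 20.

20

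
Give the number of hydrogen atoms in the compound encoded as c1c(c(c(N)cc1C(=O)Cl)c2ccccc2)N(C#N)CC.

14

Hydrogens are implicit in SMILES; fill each atom to its normal valence:
  7 × C (aromatic): 1 H each → 7
  5 × C (aromatic): no H
  2 × C: no H
  2 × N: no H
  1 × C: 3 H
  1 × C: 2 H
  1 × Cl: no H
  1 × N: 2 H
  1 × O: no H
  Total hydrogens = 14.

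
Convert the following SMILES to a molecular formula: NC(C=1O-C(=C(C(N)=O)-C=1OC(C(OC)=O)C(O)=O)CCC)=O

Heavy atoms from the SMILES: 13 C, 2 N, 8 O.
Implicit hydrogens by atom environment:
  6 × O: no H
  4 × C (aromatic): no H
  4 × C: no H
  2 × C: 3 H each → 6
  2 × C: 2 H each → 4
  2 × N: 2 H each → 4
  1 × C: 1 H
  1 × O: 1 H
  1 × O (aromatic): no H
  Total hydrogens = 16.
Molecular formula: C13H16N2O8

C13H16N2O8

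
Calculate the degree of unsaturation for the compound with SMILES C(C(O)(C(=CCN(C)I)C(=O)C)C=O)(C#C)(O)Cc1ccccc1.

Molecular formula from the SMILES: C18H20INO4.
DoU = (2C + 2 + N − H − X)/2 = (2·18 + 2 + 1 − 20 − 1)/2 = 18/2 = 9.
(Structurally: 1 ring(s) + 8 π bond(s) = 9.)

9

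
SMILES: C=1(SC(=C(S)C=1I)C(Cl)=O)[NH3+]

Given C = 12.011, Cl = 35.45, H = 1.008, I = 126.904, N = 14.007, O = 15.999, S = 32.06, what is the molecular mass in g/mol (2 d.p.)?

Molecular formula: C5H4ClINOS2+.
M = 5×12.011 + 1×35.45 + 4×1.008 + 1×126.904 + 1×14.007 + 1×15.999 + 2×32.06 = 320.57 g/mol.

320.57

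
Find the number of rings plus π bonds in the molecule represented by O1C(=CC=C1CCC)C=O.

4

Molecular formula from the SMILES: C8H10O2.
DoU = (2C + 2 + N − H − X)/2 = (2·8 + 2 + 0 − 10 − 0)/2 = 8/2 = 4.
(Structurally: 1 ring(s) + 3 π bond(s) = 4.)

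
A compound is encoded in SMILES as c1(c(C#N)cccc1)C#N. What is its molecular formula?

C8H4N2

Heavy atoms from the SMILES: 8 C, 2 N.
Implicit hydrogens by atom environment:
  4 × C (aromatic): 1 H each → 4
  2 × C (aromatic): no H
  2 × C: no H
  2 × N: no H
  Total hydrogens = 4.
Molecular formula: C8H4N2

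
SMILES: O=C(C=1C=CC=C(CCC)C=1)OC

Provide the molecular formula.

Heavy atoms from the SMILES: 11 C, 2 O.
Implicit hydrogens by atom environment:
  4 × C (aromatic): 1 H each → 4
  2 × C: 3 H each → 6
  2 × C: 2 H each → 4
  2 × C (aromatic): no H
  2 × O: no H
  1 × C: no H
  Total hydrogens = 14.
Molecular formula: C11H14O2

C11H14O2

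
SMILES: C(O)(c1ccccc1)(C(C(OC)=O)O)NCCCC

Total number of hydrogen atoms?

Hydrogens are implicit in SMILES; fill each atom to its normal valence:
  5 × C (aromatic): 1 H each → 5
  3 × C: 2 H each → 6
  2 × C: 3 H each → 6
  2 × C: no H
  2 × O: 1 H each → 2
  2 × O: no H
  1 × C: 1 H
  1 × C (aromatic): no H
  1 × N: 1 H
  Total hydrogens = 21.

21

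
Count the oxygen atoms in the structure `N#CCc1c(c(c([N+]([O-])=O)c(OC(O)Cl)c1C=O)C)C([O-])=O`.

7

The symbol for oxygen appears 7 times in the SMILES.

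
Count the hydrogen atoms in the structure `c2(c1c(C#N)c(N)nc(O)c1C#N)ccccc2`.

8

Hydrogens are implicit in SMILES; fill each atom to its normal valence:
  6 × C (aromatic): no H
  5 × C (aromatic): 1 H each → 5
  2 × C: no H
  2 × N: no H
  1 × N: 2 H
  1 × N (aromatic): no H
  1 × O: 1 H
  Total hydrogens = 8.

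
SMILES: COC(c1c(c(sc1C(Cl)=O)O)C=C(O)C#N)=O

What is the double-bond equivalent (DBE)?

8

Molecular formula from the SMILES: C10H6ClNO5S.
DoU = (2C + 2 + N − H − X)/2 = (2·10 + 2 + 1 − 6 − 1)/2 = 16/2 = 8.
(Structurally: 1 ring(s) + 7 π bond(s) = 8.)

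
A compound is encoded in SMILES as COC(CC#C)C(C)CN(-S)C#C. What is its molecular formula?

Heavy atoms from the SMILES: 10 C, 1 N, 1 O, 1 S.
Implicit hydrogens by atom environment:
  4 × C: 1 H each → 4
  2 × C: 3 H each → 6
  2 × C: 2 H each → 4
  2 × C: no H
  1 × N: no H
  1 × O: no H
  1 × S: 1 H
  Total hydrogens = 15.
Molecular formula: C10H15NOS

C10H15NOS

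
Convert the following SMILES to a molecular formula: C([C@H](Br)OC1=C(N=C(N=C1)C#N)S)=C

C8H6BrN3OS

Heavy atoms from the SMILES: 1 Br, 8 C, 3 N, 1 O, 1 S.
Implicit hydrogens by atom environment:
  3 × C (aromatic): no H
  2 × C: 1 H each → 2
  2 × N (aromatic): no H
  1 × Br: no H
  1 × C: 2 H
  1 × C (aromatic): 1 H
  1 × C: no H
  1 × N: no H
  1 × O: no H
  1 × S: 1 H
  Total hydrogens = 6.
Molecular formula: C8H6BrN3OS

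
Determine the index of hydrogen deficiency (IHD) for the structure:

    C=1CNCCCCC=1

Molecular formula from the SMILES: C7H13N.
DoU = (2C + 2 + N − H − X)/2 = (2·7 + 2 + 1 − 13 − 0)/2 = 4/2 = 2.
(Structurally: 1 ring(s) + 1 π bond(s) = 2.)

2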